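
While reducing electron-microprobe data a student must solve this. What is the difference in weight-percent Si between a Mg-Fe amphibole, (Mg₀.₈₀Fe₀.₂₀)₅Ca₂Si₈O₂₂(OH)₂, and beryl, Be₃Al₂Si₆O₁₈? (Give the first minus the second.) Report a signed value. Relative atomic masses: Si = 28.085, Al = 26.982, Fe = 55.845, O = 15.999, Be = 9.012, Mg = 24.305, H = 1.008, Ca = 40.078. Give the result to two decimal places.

M((Mg₀.₈₀Fe₀.₂₀)₅Ca₂Si₈O₂₂(OH)₂) = 843.893 g/mol, so wt% Si = 224.680/843.893 × 100 = 26.62%.
M(Be₃Al₂Si₆O₁₈) = 537.492 g/mol, so wt% Si = 168.510/537.492 × 100 = 31.35%.
26.62 − 31.35 = -4.73 pp.

-4.73 percentage points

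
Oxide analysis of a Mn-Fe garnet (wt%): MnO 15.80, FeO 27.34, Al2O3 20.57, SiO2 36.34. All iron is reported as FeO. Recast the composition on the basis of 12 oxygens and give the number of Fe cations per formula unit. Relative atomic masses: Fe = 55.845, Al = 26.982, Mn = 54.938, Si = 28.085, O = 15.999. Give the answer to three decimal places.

15.80 wt% MnO ÷ 70.937 g/mol = 0.22273 mol, giving 0.22273 Mn and 0.22273 O.
27.34 wt% FeO ÷ 71.844 g/mol = 0.38055 mol, giving 0.38055 Fe and 0.38055 O.
20.57 wt% Al2O3 ÷ 101.961 g/mol = 0.20174 mol, giving 0.40348 Al and 0.60522 O.
36.34 wt% SiO2 ÷ 60.083 g/mol = 0.60483 mol, giving 0.60483 Si and 1.20966 O.
Oxygen sums to 2.41816; scaling by 12/2.41816 = 4.96245 puts the formula on 12 O.
Fe: 0.38055 × 4.96245 = 1.888 atoms per formula unit.

1.888 Fe apfu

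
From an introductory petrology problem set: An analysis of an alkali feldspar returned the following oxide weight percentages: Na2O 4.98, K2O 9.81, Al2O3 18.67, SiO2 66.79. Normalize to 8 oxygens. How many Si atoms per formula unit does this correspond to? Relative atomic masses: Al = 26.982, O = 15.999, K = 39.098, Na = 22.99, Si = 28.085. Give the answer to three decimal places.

Na2O: 4.98/61.979 = 0.08035 mol → 0.16070 mol Na, 0.08035 mol O.
K2O: 9.81/94.195 = 0.10415 mol → 0.20830 mol K, 0.10415 mol O.
Al2O3: 18.67/101.961 = 0.18311 mol → 0.36622 mol Al, 0.54933 mol O.
SiO2: 66.79/60.083 = 1.11163 mol → 1.11163 mol Si, 2.22326 mol O.
Total oxygen = 2.95709 mol. Normalization factor = 8/2.95709 = 2.70536.
Si per 8 O = 1.11163 × 2.70536 = 3.007.

3.007 Si apfu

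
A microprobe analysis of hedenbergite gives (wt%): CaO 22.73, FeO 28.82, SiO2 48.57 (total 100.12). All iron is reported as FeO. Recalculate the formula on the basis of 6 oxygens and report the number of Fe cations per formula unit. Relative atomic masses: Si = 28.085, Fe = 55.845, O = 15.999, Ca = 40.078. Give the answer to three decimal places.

22.73 wt% CaO ÷ 56.077 g/mol = 0.40534 mol, giving 0.40534 Ca and 0.40534 O.
28.82 wt% FeO ÷ 71.844 g/mol = 0.40115 mol, giving 0.40115 Fe and 0.40115 O.
48.57 wt% SiO2 ÷ 60.083 g/mol = 0.80838 mol, giving 0.80838 Si and 1.61676 O.
Oxygen sums to 2.42325; scaling by 6/2.42325 = 2.47601 puts the formula on 6 O.
Fe: 0.40115 × 2.47601 = 0.993 atoms per formula unit.

0.993 Fe apfu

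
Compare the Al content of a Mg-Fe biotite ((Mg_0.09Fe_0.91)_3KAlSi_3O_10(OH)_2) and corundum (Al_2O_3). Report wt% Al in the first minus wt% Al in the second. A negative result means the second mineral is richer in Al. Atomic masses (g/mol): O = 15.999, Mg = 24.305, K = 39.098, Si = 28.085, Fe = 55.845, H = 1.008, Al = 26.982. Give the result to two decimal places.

M((Mg_0.09Fe_0.91)_3KAlSi_3O_10(OH)_2) = 503.358 g/mol, so wt% Al = 26.982/503.358 × 100 = 5.36%.
M(Al_2O_3) = 101.961 g/mol, so wt% Al = 53.964/101.961 × 100 = 52.93%.
5.36 − 52.93 = -47.57 pp.

-47.57 percentage points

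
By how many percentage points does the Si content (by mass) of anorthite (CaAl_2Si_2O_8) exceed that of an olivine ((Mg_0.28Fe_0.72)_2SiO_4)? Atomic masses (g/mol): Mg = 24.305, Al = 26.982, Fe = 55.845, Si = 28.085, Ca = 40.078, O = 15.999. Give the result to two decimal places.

First mineral: 56.170 g Si in 278.204 g formula = 20.19 wt% Si.
Second mineral: 28.085 g Si in 186.109 g formula = 15.09 wt% Si.
20.19% − 15.09% gives a difference of 5.10 percentage points.

5.10 percentage points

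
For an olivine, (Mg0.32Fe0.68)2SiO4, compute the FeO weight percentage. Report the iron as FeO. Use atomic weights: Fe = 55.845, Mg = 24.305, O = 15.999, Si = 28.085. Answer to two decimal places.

53.22 wt%

Formula mass = 183.585 g/mol.
1.36 Fe → 1.3600 mol FeO per formula unit; M(FeO) = 71.844, so FeO mass = 97.708 g.
97.708/183.585 × 100 = 53.22 wt%.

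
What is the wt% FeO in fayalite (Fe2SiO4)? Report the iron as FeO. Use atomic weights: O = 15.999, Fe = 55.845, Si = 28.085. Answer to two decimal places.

Molar mass of Fe2SiO4 = 2·55.845 + 1·28.085 + 4·15.999 = 203.771 g/mol.
Each formula unit contains 2 Fe, equivalent to 2/1 = 2.0000 mol FeO.
M(FeO) = 1×55.845 + 1×15.999 = 71.844 g/mol.
Mass of FeO per formula unit = 2.0000 × 71.844 = 143.688 g.
FeO wt% = 143.688 / 203.771 × 100 = 70.51%.

70.51 wt%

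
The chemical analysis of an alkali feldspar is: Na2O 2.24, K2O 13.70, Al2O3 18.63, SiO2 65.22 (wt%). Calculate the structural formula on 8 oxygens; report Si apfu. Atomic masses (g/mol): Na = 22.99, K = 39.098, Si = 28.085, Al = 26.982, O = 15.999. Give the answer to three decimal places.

2.994 Si apfu

Na2O: 2.24/61.979 = 0.03614 mol → 0.07228 mol Na, 0.03614 mol O.
K2O: 13.70/94.195 = 0.14544 mol → 0.29088 mol K, 0.14544 mol O.
Al2O3: 18.63/101.961 = 0.18272 mol → 0.36544 mol Al, 0.54816 mol O.
SiO2: 65.22/60.083 = 1.08550 mol → 1.08550 mol Si, 2.17100 mol O.
Total oxygen = 2.90074 mol. Normalization factor = 8/2.90074 = 2.75792.
Si per 8 O = 1.08550 × 2.75792 = 2.994.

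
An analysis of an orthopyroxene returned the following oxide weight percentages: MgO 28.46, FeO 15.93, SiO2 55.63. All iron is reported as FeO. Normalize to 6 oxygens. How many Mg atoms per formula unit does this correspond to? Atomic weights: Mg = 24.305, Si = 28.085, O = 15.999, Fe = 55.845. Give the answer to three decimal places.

MgO: 28.46/40.304 = 0.70613 mol → 0.70613 mol Mg, 0.70613 mol O.
FeO: 15.93/71.844 = 0.22173 mol → 0.22173 mol Fe, 0.22173 mol O.
SiO2: 55.63/60.083 = 0.92589 mol → 0.92589 mol Si, 1.85178 mol O.
Total oxygen = 2.77964 mol. Normalization factor = 6/2.77964 = 2.15855.
Mg per 6 O = 0.70613 × 2.15855 = 1.524.

1.524 Mg apfu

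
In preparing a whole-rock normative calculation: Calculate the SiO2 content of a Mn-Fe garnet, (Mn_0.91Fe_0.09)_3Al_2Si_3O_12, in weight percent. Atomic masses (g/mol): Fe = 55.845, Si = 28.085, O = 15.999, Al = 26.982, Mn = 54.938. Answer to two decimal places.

36.39 wt%

Molar mass of (Mn_0.91Fe_0.09)_3Al_2Si_3O_12 = 2.73×54.938 + 0.27×55.845 + 2×26.982 + 3×28.085 + 12×15.999 = 495.266 g/mol.
Each formula unit contains 3 Si, equivalent to 3/1 = 3.0000 mol SiO2.
M(SiO2) = 1×28.085 + 2×15.999 = 60.083 g/mol.
Mass of SiO2 per formula unit = 3.0000 × 60.083 = 180.249 g.
SiO2 wt% = 180.249 / 495.266 × 100 = 36.39%.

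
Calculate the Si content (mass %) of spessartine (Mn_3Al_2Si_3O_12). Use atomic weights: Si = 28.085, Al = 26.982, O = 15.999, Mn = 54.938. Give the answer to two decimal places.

Formula mass = 3*54.938 + 2*26.982 + 3*28.085 + 12*15.999 = 495.021 g/mol, of which 84.255 g is Si.
So Si makes up 84.255/495.021 = 0.1702 of the mass, i.e. 17.02%.

17.02 mass %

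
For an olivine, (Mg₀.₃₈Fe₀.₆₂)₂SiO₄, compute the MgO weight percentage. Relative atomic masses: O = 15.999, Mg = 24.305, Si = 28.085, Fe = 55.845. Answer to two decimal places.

Molar mass of (Mg₀.₃₈Fe₀.₆₂)₂SiO₄ = 0.76×24.305 + 1.24×55.845 + 1×28.085 + 4×15.999 = 179.801 g/mol.
Each formula unit contains 0.76 Mg, equivalent to 0.76/1 = 0.7600 mol MgO.
M(MgO) = 1×24.305 + 1×15.999 = 40.304 g/mol.
Mass of MgO per formula unit = 0.7600 × 40.304 = 30.631 g.
MgO wt% = 30.631 / 179.801 × 100 = 17.04%.

17.04 wt%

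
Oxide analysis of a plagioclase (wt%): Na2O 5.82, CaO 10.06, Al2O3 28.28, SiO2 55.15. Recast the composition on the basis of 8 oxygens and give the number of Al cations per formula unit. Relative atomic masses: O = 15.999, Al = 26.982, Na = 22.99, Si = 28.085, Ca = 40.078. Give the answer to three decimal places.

1.509 Al apfu

5.82 wt% Na2O ÷ 61.979 g/mol = 0.09390 mol, giving 0.18780 Na and 0.09390 O.
10.06 wt% CaO ÷ 56.077 g/mol = 0.17940 mol, giving 0.17940 Ca and 0.17940 O.
28.28 wt% Al2O3 ÷ 101.961 g/mol = 0.27736 mol, giving 0.55472 Al and 0.83208 O.
55.15 wt% SiO2 ÷ 60.083 g/mol = 0.91790 mol, giving 0.91790 Si and 1.83580 O.
Oxygen sums to 2.94118; scaling by 8/2.94118 = 2.72000 puts the formula on 8 O.
Al: 0.55472 × 2.72000 = 1.509 atoms per formula unit.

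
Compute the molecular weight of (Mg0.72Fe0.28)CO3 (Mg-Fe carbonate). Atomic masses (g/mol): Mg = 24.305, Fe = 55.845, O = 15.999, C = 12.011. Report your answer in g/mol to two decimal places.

93.14 g/mol

M = 0.72·24.305 + 0.28·55.845 + 1·12.011 + 3·15.999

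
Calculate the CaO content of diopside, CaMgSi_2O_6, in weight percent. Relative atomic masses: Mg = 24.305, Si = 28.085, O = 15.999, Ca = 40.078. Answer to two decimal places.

25.90 wt%

M(CaMgSi_2O_6) = 216.547 g/mol; M(CaO) = 56.077 g/mol.
Moles CaO per formula unit = 1 Ca ÷ 1 = 1.0000.
CaO fraction = (1.0000 × 56.077) / 216.547 = 56.077/216.547 = 0.2590.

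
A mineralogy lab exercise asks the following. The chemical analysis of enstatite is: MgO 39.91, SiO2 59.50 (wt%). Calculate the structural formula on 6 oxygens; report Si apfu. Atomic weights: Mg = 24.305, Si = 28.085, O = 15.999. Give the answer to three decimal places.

2.000 Si apfu

MgO: 39.91/40.304 = 0.99022 mol → 0.99022 mol Mg, 0.99022 mol O.
SiO2: 59.50/60.083 = 0.99030 mol → 0.99030 mol Si, 1.98060 mol O.
Total oxygen = 2.97082 mol. Normalization factor = 6/2.97082 = 2.01964.
Si per 6 O = 0.99030 × 2.01964 = 2.000.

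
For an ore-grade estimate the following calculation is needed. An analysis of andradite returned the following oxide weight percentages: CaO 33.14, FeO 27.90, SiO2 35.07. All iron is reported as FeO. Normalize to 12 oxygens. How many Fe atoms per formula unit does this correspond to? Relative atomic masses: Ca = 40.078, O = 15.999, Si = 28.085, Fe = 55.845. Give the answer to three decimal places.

2.171 Fe apfu

CaO: 33.14/56.077 = 0.59097 mol → 0.59097 mol Ca, 0.59097 mol O.
FeO: 27.90/71.844 = 0.38834 mol → 0.38834 mol Fe, 0.38834 mol O.
SiO2: 35.07/60.083 = 0.58369 mol → 0.58369 mol Si, 1.16738 mol O.
Total oxygen = 2.14669 mol. Normalization factor = 12/2.14669 = 5.59000.
Fe per 12 O = 0.38834 × 5.59000 = 2.171.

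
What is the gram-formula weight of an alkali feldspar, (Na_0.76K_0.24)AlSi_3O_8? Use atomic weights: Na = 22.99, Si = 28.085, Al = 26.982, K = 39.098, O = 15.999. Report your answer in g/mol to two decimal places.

266.08 g/mol

Na: 0.76 × 22.99 = 17.4724
K: 0.24 × 39.098 = 9.3835
Al: 1 × 26.982 = 26.9820
Si: 3 × 28.085 = 84.2550
O: 8 × 15.999 = 127.9920
Summing the contributions gives the formula mass.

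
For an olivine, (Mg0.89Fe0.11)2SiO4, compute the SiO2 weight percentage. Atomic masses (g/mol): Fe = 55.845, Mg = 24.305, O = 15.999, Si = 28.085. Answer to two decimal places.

Molar mass of (Mg0.89Fe0.11)2SiO4 = 1.78×24.305 + 0.22×55.845 + 1×28.085 + 4×15.999 = 147.630 g/mol.
Each formula unit contains 1 Si, equivalent to 1/1 = 1.0000 mol SiO2.
M(SiO2) = 1×28.085 + 2×15.999 = 60.083 g/mol.
Mass of SiO2 per formula unit = 1.0000 × 60.083 = 60.083 g.
SiO2 wt% = 60.083 / 147.630 × 100 = 40.70%.

40.70 wt%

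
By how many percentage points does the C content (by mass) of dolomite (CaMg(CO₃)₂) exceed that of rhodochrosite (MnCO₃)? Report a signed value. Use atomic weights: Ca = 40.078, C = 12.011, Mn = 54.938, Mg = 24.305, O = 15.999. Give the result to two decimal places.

First mineral: 24.022 g C in 184.399 g formula = 13.03 wt% C.
Second mineral: 12.011 g C in 114.946 g formula = 10.45 wt% C.
13.03% − 10.45% gives a difference of 2.58 percentage points.

2.58 percentage points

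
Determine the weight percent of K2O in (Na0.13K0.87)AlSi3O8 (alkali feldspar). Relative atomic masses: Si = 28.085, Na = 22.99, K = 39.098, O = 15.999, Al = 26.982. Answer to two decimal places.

Molar mass of (Na0.13K0.87)AlSi3O8 = 0.13×22.99 + 0.87×39.098 + 1×26.982 + 3×28.085 + 8×15.999 = 276.233 g/mol.
Each formula unit contains 0.87 K, equivalent to 0.87/2 = 0.4350 mol K2O.
M(K2O) = 2×39.098 + 1×15.999 = 94.195 g/mol.
Mass of K2O per formula unit = 0.4350 × 94.195 = 40.975 g.
K2O wt% = 40.975 / 276.233 × 100 = 14.83%.

14.83 wt%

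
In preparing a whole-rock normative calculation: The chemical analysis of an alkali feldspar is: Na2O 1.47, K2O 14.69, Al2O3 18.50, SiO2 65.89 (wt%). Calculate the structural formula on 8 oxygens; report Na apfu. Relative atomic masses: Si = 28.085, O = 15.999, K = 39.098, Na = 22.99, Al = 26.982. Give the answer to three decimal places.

0.130 Na apfu

Na2O (M=61.979): mol = 0.02372; Na = 0.04744, O = 0.02372.
K2O (M=94.195): mol = 0.15595; K = 0.31190, O = 0.15595.
Al2O3 (M=101.961): mol = 0.18144; Al = 0.36288, O = 0.54432.
SiO2 (M=60.083): mol = 1.09665; Si = 1.09665, O = 2.19330.
ΣO = 2.91729; factor = 8/ΣO = 2.74227.
Na apfu = 0.04744 × 2.74227 = 0.130.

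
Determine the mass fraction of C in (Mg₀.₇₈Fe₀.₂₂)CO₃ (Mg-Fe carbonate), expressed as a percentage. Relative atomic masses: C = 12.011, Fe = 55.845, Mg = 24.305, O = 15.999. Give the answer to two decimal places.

M((Mg₀.₇₈Fe₀.₂₂)CO₃) = 91.252 g/mol.
C contributes 1 × 12.011 = 12.011 g per mole.
12.011/91.252 = 0.1316 → 13.16%.

13.16 wt%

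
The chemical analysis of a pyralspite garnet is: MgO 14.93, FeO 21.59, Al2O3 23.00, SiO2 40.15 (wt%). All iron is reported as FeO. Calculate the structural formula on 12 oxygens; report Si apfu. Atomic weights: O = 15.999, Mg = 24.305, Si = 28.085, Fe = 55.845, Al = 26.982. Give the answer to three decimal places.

14.93 wt% MgO ÷ 40.304 g/mol = 0.37043 mol, giving 0.37043 Mg and 0.37043 O.
21.59 wt% FeO ÷ 71.844 g/mol = 0.30051 mol, giving 0.30051 Fe and 0.30051 O.
23.00 wt% Al2O3 ÷ 101.961 g/mol = 0.22558 mol, giving 0.45116 Al and 0.67674 O.
40.15 wt% SiO2 ÷ 60.083 g/mol = 0.66824 mol, giving 0.66824 Si and 1.33648 O.
Oxygen sums to 2.68416; scaling by 12/2.68416 = 4.47067 puts the formula on 12 O.
Si: 0.66824 × 4.47067 = 2.987 atoms per formula unit.

2.987 Si apfu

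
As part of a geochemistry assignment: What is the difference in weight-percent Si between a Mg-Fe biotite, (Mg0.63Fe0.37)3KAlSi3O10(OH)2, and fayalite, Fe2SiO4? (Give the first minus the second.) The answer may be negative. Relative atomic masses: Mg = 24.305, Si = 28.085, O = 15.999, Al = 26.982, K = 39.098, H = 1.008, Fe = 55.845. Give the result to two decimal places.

4.85 percentage points

Si in (Mg0.63Fe0.37)3KAlSi3O10(OH)2: molar mass 452.263 g/mol; 3×28.085 = 84.255 g → 18.63 wt%.
Si in Fe2SiO4: molar mass 203.771 g/mol; 1×28.085 = 28.085 g → 13.78 wt%.
Difference = 18.63 − 13.78 = 4.85 percentage points.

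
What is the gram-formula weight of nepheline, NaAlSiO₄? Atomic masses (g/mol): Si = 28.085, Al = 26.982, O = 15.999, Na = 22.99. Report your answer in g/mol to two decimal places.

142.05 g/mol

M = 1·22.99 + 1·26.982 + 1·28.085 + 4·15.999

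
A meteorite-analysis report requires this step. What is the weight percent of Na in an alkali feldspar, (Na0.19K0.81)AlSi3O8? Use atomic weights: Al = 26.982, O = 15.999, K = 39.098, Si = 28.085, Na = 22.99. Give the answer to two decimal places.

1.59 mass %

Formula mass = 0.19·22.99 + 0.81·39.098 + 1·26.982 + 3·28.085 + 8·15.999 = 275.266 g/mol, of which 4.368 g is Na.
So Na makes up 4.368/275.266 = 0.0159 of the mass, i.e. 1.59%.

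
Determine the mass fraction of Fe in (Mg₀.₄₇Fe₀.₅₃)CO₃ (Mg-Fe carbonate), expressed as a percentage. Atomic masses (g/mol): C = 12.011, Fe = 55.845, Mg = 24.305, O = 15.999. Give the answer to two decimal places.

29.30 mass %

M((Mg₀.₄₇Fe₀.₅₃)CO₃) = 101.029 g/mol.
Fe contributes 0.53 × 55.845 = 29.598 g per mole.
29.598/101.029 = 0.2930 → 29.30%.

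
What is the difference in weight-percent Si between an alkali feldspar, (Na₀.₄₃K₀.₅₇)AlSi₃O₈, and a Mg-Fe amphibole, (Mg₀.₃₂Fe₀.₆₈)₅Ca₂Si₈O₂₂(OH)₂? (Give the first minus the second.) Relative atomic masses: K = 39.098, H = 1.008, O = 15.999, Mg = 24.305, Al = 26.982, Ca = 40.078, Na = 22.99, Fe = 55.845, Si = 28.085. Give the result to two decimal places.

6.61 percentage points

First mineral: 84.255 g Si in 271.401 g formula = 31.04 wt% Si.
Second mineral: 224.680 g Si in 919.589 g formula = 24.43 wt% Si.
31.04% − 24.43% gives a difference of 6.61 percentage points.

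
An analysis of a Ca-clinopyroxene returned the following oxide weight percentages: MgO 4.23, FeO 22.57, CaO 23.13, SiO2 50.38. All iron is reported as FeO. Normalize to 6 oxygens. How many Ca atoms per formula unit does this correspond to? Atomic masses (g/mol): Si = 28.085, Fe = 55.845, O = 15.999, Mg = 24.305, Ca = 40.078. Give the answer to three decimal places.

0.987 Ca apfu

MgO (M=40.304): mol = 0.10495; Mg = 0.10495, O = 0.10495.
FeO (M=71.844): mol = 0.31415; Fe = 0.31415, O = 0.31415.
CaO (M=56.077): mol = 0.41247; Ca = 0.41247, O = 0.41247.
SiO2 (M=60.083): mol = 0.83851; Si = 0.83851, O = 1.67702.
ΣO = 2.50859; factor = 6/ΣO = 2.39178.
Ca apfu = 0.41247 × 2.39178 = 0.987.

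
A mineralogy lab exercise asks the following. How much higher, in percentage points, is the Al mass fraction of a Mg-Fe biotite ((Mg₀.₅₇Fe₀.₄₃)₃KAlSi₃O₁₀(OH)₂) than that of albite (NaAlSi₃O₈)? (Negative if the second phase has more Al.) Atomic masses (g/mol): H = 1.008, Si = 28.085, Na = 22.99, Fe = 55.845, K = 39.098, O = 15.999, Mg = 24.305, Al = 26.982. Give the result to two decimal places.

Al in (Mg₀.₅₇Fe₀.₄₃)₃KAlSi₃O₁₀(OH)₂: molar mass 457.941 g/mol; 1×26.982 = 26.982 g → 5.89 wt%.
Al in NaAlSi₃O₈: molar mass 262.219 g/mol; 1×26.982 = 26.982 g → 10.29 wt%.
Difference = 5.89 − 10.29 = -4.40 percentage points.

-4.40 percentage points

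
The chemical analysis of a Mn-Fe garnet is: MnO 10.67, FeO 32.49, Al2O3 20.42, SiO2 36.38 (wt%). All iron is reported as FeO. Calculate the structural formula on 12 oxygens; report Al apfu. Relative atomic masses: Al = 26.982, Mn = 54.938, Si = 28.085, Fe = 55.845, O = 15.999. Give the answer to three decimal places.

10.67 wt% MnO ÷ 70.937 g/mol = 0.15042 mol, giving 0.15042 Mn and 0.15042 O.
32.49 wt% FeO ÷ 71.844 g/mol = 0.45223 mol, giving 0.45223 Fe and 0.45223 O.
20.42 wt% Al2O3 ÷ 101.961 g/mol = 0.20027 mol, giving 0.40054 Al and 0.60081 O.
36.38 wt% SiO2 ÷ 60.083 g/mol = 0.60550 mol, giving 0.60550 Si and 1.21100 O.
Oxygen sums to 2.41446; scaling by 12/2.41446 = 4.97006 puts the formula on 12 O.
Al: 0.40054 × 4.97006 = 1.991 atoms per formula unit.

1.991 Al apfu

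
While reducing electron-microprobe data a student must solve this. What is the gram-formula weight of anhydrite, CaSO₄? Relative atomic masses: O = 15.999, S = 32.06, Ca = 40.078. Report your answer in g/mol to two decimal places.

136.13 g/mol

M = 1×40.078 + 1×32.06 + 4×15.999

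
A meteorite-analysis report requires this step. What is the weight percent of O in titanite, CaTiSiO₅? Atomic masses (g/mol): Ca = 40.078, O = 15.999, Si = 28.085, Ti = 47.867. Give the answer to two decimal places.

40.81 mass %

Molar mass of CaTiSiO₅: 1×40.078 + 1×47.867 + 1×28.085 + 5×15.999 = 196.025 g/mol.
Mass of O per formula unit: 5 × 15.999 = 79.995 g.
Weight fraction O = 79.995 / 196.025 = 0.4081.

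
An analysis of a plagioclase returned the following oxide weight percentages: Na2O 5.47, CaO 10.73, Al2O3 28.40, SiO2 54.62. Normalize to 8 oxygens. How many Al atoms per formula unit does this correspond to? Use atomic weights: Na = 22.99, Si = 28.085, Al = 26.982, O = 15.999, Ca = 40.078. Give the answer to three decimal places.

1.519 Al apfu

Na2O (M=61.979): mol = 0.08826; Na = 0.17652, O = 0.08826.
CaO (M=56.077): mol = 0.19134; Ca = 0.19134, O = 0.19134.
Al2O3 (M=101.961): mol = 0.27854; Al = 0.55708, O = 0.83562.
SiO2 (M=60.083): mol = 0.90908; Si = 0.90908, O = 1.81816.
ΣO = 2.93338; factor = 8/ΣO = 2.72723.
Al apfu = 0.55708 × 2.72723 = 1.519.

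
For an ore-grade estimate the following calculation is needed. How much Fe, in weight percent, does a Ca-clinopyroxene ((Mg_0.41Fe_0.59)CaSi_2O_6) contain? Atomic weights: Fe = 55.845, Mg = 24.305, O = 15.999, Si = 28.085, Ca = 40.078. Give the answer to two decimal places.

Molar mass of (Mg_0.41Fe_0.59)CaSi_2O_6: 0.41·24.305 + 0.59·55.845 + 1·40.078 + 2·28.085 + 6·15.999 = 235.156 g/mol.
Mass of Fe per formula unit: 0.59 × 55.845 = 32.949 g.
Weight fraction Fe = 32.949 / 235.156 = 0.1401.

14.01 weight percent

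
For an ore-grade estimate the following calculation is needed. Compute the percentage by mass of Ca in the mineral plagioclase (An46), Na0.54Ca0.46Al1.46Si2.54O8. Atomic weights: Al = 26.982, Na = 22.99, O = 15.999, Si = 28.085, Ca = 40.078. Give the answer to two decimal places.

Molar mass of Na0.54Ca0.46Al1.46Si2.54O8: 0.54*22.99 + 0.46*40.078 + 1.46*26.982 + 2.54*28.085 + 8*15.999 = 269.572 g/mol.
Mass of Ca per formula unit: 0.46 × 40.078 = 18.436 g.
Weight fraction Ca = 18.436 / 269.572 = 0.0684.

6.84 mass %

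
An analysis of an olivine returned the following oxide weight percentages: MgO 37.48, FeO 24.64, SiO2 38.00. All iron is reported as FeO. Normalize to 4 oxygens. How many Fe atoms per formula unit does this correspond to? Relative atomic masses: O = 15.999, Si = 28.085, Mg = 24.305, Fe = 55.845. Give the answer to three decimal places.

0.541 Fe apfu

MgO: 37.48/40.304 = 0.92993 mol → 0.92993 mol Mg, 0.92993 mol O.
FeO: 24.64/71.844 = 0.34297 mol → 0.34297 mol Fe, 0.34297 mol O.
SiO2: 38.00/60.083 = 0.63246 mol → 0.63246 mol Si, 1.26492 mol O.
Total oxygen = 2.53782 mol. Normalization factor = 4/2.53782 = 1.57616.
Fe per 4 O = 0.34297 × 1.57616 = 0.541.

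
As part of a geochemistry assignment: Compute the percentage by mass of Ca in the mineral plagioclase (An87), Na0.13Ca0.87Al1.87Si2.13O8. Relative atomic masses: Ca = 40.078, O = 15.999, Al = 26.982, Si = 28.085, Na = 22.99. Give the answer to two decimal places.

12.63 mass %

Formula mass = 0.13*22.99 + 0.87*40.078 + 1.87*26.982 + 2.13*28.085 + 8*15.999 = 276.126 g/mol, of which 34.868 g is Ca.
So Ca makes up 34.868/276.126 = 0.1263 of the mass, i.e. 12.63%.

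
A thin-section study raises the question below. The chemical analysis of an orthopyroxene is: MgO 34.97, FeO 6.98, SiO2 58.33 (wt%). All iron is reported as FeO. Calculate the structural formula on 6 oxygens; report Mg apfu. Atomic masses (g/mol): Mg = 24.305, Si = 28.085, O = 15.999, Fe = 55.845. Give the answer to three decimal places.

1.791 Mg apfu

34.97 wt% MgO ÷ 40.304 g/mol = 0.86766 mol, giving 0.86766 Mg and 0.86766 O.
6.98 wt% FeO ÷ 71.844 g/mol = 0.09715 mol, giving 0.09715 Fe and 0.09715 O.
58.33 wt% SiO2 ÷ 60.083 g/mol = 0.97082 mol, giving 0.97082 Si and 1.94164 O.
Oxygen sums to 2.90645; scaling by 6/2.90645 = 2.06437 puts the formula on 6 O.
Mg: 0.86766 × 2.06437 = 1.791 atoms per formula unit.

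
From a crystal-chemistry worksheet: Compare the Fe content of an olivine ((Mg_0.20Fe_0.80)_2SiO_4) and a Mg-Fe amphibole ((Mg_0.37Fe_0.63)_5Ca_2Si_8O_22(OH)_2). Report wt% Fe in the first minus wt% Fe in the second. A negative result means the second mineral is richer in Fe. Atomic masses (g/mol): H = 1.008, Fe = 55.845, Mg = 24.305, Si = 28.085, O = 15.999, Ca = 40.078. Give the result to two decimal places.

27.45 percentage points

Fe in (Mg_0.20Fe_0.80)_2SiO_4: molar mass 191.155 g/mol; 1.60×55.845 = 89.352 g → 46.74 wt%.
Fe in (Mg_0.37Fe_0.63)_5Ca_2Si_8O_22(OH)_2: molar mass 911.704 g/mol; 3.15×55.845 = 175.912 g → 19.29 wt%.
Difference = 46.74 − 19.29 = 27.45 percentage points.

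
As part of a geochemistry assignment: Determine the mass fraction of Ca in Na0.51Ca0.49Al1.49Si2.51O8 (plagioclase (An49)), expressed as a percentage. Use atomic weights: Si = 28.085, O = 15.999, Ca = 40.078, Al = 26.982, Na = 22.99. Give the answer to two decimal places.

Formula mass = 0.51*22.99 + 0.49*40.078 + 1.49*26.982 + 2.51*28.085 + 8*15.999 = 270.052 g/mol, of which 19.638 g is Ca.
So Ca makes up 19.638/270.052 = 0.0727 of the mass, i.e. 7.27%.

7.27 mass %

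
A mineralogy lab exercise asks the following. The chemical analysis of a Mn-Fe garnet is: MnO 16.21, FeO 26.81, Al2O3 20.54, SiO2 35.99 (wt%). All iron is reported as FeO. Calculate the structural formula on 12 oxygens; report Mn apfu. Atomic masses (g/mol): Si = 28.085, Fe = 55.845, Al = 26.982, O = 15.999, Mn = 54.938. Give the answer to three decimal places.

MnO: 16.21/70.937 = 0.22851 mol → 0.22851 mol Mn, 0.22851 mol O.
FeO: 26.81/71.844 = 0.37317 mol → 0.37317 mol Fe, 0.37317 mol O.
Al2O3: 20.54/101.961 = 0.20145 mol → 0.40290 mol Al, 0.60435 mol O.
SiO2: 35.99/60.083 = 0.59900 mol → 0.59900 mol Si, 1.19800 mol O.
Total oxygen = 2.40403 mol. Normalization factor = 12/2.40403 = 4.99162.
Mn per 12 O = 0.22851 × 4.99162 = 1.141.

1.141 Mn apfu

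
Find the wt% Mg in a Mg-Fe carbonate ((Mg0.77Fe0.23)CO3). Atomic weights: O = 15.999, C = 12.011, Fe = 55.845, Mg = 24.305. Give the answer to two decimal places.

20.44 mass %

Molar mass of (Mg0.77Fe0.23)CO3: 0.77·24.305 + 0.23·55.845 + 1·12.011 + 3·15.999 = 91.567 g/mol.
Mass of Mg per formula unit: 0.77 × 24.305 = 18.715 g.
Weight fraction Mg = 18.715 / 91.567 = 0.2044.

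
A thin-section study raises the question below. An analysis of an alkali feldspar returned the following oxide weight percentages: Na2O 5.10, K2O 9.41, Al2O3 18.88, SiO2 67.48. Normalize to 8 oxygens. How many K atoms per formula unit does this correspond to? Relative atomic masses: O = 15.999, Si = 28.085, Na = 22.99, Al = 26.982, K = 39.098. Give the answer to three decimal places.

5.10 wt% Na2O ÷ 61.979 g/mol = 0.08229 mol, giving 0.16458 Na and 0.08229 O.
9.41 wt% K2O ÷ 94.195 g/mol = 0.09990 mol, giving 0.19980 K and 0.09990 O.
18.88 wt% Al2O3 ÷ 101.961 g/mol = 0.18517 mol, giving 0.37034 Al and 0.55551 O.
67.48 wt% SiO2 ÷ 60.083 g/mol = 1.12311 mol, giving 1.12311 Si and 2.24622 O.
Oxygen sums to 2.98392; scaling by 8/2.98392 = 2.68104 puts the formula on 8 O.
K: 0.19980 × 2.68104 = 0.536 atoms per formula unit.

0.536 K apfu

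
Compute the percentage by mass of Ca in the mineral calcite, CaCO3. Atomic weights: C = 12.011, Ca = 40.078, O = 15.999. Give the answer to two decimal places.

40.04 weight percent

Molar mass of CaCO3: 1×40.078 + 1×12.011 + 3×15.999 = 100.086 g/mol.
Mass of Ca per formula unit: 1 × 40.078 = 40.078 g.
Weight fraction Ca = 40.078 / 100.086 = 0.4004.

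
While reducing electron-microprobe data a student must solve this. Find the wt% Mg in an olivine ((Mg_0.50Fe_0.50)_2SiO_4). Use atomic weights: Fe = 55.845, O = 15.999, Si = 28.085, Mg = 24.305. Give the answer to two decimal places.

14.11 wt%

Molar mass of (Mg_0.50Fe_0.50)_2SiO_4: 1*24.305 + 1*55.845 + 1*28.085 + 4*15.999 = 172.231 g/mol.
Mass of Mg per formula unit: 1 × 24.305 = 24.305 g.
Weight fraction Mg = 24.305 / 172.231 = 0.1411.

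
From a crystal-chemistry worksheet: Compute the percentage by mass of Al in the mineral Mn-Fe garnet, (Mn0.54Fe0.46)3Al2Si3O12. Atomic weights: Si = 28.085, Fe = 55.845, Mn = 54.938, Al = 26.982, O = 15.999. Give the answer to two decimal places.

Formula mass = 1.62*54.938 + 1.38*55.845 + 2*26.982 + 3*28.085 + 12*15.999 = 496.273 g/mol, of which 53.964 g is Al.
So Al makes up 53.964/496.273 = 0.1087 of the mass, i.e. 10.87%.

10.87 weight percent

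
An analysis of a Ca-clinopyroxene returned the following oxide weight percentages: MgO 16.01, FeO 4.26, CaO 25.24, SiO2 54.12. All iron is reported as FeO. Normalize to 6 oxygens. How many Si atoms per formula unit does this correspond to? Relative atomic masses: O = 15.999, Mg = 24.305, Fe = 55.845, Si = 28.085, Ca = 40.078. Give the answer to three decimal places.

1.996 Si apfu

16.01 wt% MgO ÷ 40.304 g/mol = 0.39723 mol, giving 0.39723 Mg and 0.39723 O.
4.26 wt% FeO ÷ 71.844 g/mol = 0.05930 mol, giving 0.05930 Fe and 0.05930 O.
25.24 wt% CaO ÷ 56.077 g/mol = 0.45010 mol, giving 0.45010 Ca and 0.45010 O.
54.12 wt% SiO2 ÷ 60.083 g/mol = 0.90075 mol, giving 0.90075 Si and 1.80150 O.
Oxygen sums to 2.70813; scaling by 6/2.70813 = 2.21555 puts the formula on 6 O.
Si: 0.90075 × 2.21555 = 1.996 atoms per formula unit.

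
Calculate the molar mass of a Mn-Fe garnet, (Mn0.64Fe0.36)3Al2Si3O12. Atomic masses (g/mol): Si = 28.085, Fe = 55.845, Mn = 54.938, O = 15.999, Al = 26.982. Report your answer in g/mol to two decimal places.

496.00 g/mol

M = 1.92*54.938 + 1.08*55.845 + 2*26.982 + 3*28.085 + 12*15.999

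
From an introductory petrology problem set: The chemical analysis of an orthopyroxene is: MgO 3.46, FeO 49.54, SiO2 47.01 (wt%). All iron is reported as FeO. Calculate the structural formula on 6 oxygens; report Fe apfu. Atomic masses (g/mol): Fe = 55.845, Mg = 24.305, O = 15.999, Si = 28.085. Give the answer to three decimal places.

3.46 wt% MgO ÷ 40.304 g/mol = 0.08585 mol, giving 0.08585 Mg and 0.08585 O.
49.54 wt% FeO ÷ 71.844 g/mol = 0.68955 mol, giving 0.68955 Fe and 0.68955 O.
47.01 wt% SiO2 ÷ 60.083 g/mol = 0.78242 mol, giving 0.78242 Si and 1.56484 O.
Oxygen sums to 2.34024; scaling by 6/2.34024 = 2.56384 puts the formula on 6 O.
Fe: 0.68955 × 2.56384 = 1.768 atoms per formula unit.

1.768 Fe apfu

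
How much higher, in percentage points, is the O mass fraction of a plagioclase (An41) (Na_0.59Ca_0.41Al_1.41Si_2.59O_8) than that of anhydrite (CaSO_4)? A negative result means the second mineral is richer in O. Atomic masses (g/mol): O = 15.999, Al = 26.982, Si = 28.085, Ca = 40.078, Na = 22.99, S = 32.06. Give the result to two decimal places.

First mineral: 127.992 g O in 268.773 g formula = 47.62 wt% O.
Second mineral: 63.996 g O in 136.134 g formula = 47.01 wt% O.
47.62% − 47.01% gives a difference of 0.61 percentage points.

0.61 percentage points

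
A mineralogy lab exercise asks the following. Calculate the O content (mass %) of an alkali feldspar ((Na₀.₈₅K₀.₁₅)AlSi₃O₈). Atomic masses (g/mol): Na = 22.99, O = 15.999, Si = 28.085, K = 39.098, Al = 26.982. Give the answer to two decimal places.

Molar mass of (Na₀.₈₅K₀.₁₅)AlSi₃O₈: 0.85*22.99 + 0.15*39.098 + 1*26.982 + 3*28.085 + 8*15.999 = 264.635 g/mol.
Mass of O per formula unit: 8 × 15.999 = 127.992 g.
Weight fraction O = 127.992 / 264.635 = 0.4837.

48.37 mass %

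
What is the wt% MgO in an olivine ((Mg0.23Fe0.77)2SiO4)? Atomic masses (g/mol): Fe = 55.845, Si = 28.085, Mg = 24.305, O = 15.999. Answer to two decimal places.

Molar mass of (Mg0.23Fe0.77)2SiO4 = 0.46*24.305 + 1.54*55.845 + 1*28.085 + 4*15.999 = 189.263 g/mol.
Each formula unit contains 0.46 Mg, equivalent to 0.46/1 = 0.4600 mol MgO.
M(MgO) = 1×24.305 + 1×15.999 = 40.304 g/mol.
Mass of MgO per formula unit = 0.4600 × 40.304 = 18.540 g.
MgO wt% = 18.540 / 189.263 × 100 = 9.80%.

9.80 wt%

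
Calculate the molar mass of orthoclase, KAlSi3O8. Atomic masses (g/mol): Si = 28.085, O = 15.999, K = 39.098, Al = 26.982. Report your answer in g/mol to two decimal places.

M = 1(39.098) + 1(26.982) + 3(28.085) + 8(15.999)

278.33 g/mol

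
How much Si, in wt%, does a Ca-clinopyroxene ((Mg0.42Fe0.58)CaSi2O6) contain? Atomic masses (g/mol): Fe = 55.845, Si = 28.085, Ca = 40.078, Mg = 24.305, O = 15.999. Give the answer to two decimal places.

Molar mass of (Mg0.42Fe0.58)CaSi2O6: 0.42·24.305 + 0.58·55.845 + 1·40.078 + 2·28.085 + 6·15.999 = 234.840 g/mol.
Mass of Si per formula unit: 2 × 28.085 = 56.170 g.
Weight fraction Si = 56.170 / 234.840 = 0.2392.

23.92 wt%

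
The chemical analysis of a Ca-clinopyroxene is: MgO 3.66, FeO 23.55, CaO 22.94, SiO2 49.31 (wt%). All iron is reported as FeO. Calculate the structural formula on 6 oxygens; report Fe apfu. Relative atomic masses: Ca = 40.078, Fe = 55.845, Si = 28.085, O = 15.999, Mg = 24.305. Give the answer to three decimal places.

MgO (M=40.304): mol = 0.09081; Mg = 0.09081, O = 0.09081.
FeO (M=71.844): mol = 0.32779; Fe = 0.32779, O = 0.32779.
CaO (M=56.077): mol = 0.40908; Ca = 0.40908, O = 0.40908.
SiO2 (M=60.083): mol = 0.82070; Si = 0.82070, O = 1.64140.
ΣO = 2.46908; factor = 6/ΣO = 2.43005.
Fe apfu = 0.32779 × 2.43005 = 0.797.

0.797 Fe apfu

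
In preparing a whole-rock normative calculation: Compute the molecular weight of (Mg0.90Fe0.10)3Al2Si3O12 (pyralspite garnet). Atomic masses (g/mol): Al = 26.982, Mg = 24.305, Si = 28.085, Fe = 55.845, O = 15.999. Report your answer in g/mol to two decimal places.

412.58 g/mol

M = 2.70*24.305 + 0.30*55.845 + 2*26.982 + 3*28.085 + 12*15.999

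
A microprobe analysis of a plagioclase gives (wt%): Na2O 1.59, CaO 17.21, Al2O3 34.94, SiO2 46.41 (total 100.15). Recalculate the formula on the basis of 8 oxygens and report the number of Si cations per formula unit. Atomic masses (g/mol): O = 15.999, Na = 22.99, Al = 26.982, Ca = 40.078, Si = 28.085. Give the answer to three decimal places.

2.127 Si apfu

Na2O (M=61.979): mol = 0.02565; Na = 0.05130, O = 0.02565.
CaO (M=56.077): mol = 0.30690; Ca = 0.30690, O = 0.30690.
Al2O3 (M=101.961): mol = 0.34268; Al = 0.68536, O = 1.02804.
SiO2 (M=60.083): mol = 0.77243; Si = 0.77243, O = 1.54486.
ΣO = 2.90545; factor = 8/ΣO = 2.75345.
Si apfu = 0.77243 × 2.75345 = 2.127.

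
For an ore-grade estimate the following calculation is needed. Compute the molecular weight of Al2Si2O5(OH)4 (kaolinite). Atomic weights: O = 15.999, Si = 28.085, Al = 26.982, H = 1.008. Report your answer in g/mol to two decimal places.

258.16 g/mol

M = 2×26.982 + 2×28.085 + 9×15.999 + 4×1.008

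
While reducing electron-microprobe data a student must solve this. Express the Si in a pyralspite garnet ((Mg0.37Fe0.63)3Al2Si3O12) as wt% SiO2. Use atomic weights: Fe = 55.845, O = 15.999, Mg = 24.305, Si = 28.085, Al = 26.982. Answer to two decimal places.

38.95 wt%

M((Mg0.37Fe0.63)3Al2Si3O12) = 462.733 g/mol; M(SiO2) = 60.083 g/mol.
Moles SiO2 per formula unit = 3 Si ÷ 1 = 3.0000.
SiO2 fraction = (3.0000 × 60.083) / 462.733 = 180.249/462.733 = 0.3895.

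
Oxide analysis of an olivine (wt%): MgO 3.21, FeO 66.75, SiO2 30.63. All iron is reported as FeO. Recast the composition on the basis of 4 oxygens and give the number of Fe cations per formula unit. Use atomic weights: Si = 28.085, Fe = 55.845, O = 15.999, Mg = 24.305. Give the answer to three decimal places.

1.832 Fe apfu

MgO (M=40.304): mol = 0.07964; Mg = 0.07964, O = 0.07964.
FeO (M=71.844): mol = 0.92910; Fe = 0.92910, O = 0.92910.
SiO2 (M=60.083): mol = 0.50979; Si = 0.50979, O = 1.01958.
ΣO = 2.02832; factor = 4/ΣO = 1.97208.
Fe apfu = 0.92910 × 1.97208 = 1.832.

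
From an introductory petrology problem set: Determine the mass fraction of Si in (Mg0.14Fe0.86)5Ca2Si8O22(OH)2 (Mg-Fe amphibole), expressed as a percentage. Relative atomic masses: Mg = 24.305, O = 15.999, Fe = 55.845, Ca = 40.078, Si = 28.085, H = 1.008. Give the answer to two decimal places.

23.70 wt%

Molar mass of (Mg0.14Fe0.86)5Ca2Si8O22(OH)2: 0.70×24.305 + 4.30×55.845 + 2×40.078 + 8×28.085 + 24×15.999 + 2×1.008 = 947.975 g/mol.
Mass of Si per formula unit: 8 × 28.085 = 224.680 g.
Weight fraction Si = 224.680 / 947.975 = 0.2370.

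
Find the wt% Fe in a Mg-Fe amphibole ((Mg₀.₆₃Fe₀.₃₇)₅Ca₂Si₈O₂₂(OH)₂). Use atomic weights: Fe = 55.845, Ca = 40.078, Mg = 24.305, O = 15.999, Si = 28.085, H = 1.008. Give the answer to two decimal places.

11.87 weight percent

Molar mass of (Mg₀.₆₃Fe₀.₃₇)₅Ca₂Si₈O₂₂(OH)₂: 3.15×24.305 + 1.85×55.845 + 2×40.078 + 8×28.085 + 24×15.999 + 2×1.008 = 870.702 g/mol.
Mass of Fe per formula unit: 1.85 × 55.845 = 103.313 g.
Weight fraction Fe = 103.313 / 870.702 = 0.1187.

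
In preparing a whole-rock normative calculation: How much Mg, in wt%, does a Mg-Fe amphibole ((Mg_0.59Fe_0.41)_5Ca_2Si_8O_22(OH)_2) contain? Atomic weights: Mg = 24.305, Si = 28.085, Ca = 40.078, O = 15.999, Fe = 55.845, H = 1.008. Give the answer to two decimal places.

8.18 wt%

Molar mass of (Mg_0.59Fe_0.41)_5Ca_2Si_8O_22(OH)_2: 2.95·24.305 + 2.05·55.845 + 2·40.078 + 8·28.085 + 24·15.999 + 2·1.008 = 877.010 g/mol.
Mass of Mg per formula unit: 2.95 × 24.305 = 71.700 g.
Weight fraction Mg = 71.700 / 877.010 = 0.0818.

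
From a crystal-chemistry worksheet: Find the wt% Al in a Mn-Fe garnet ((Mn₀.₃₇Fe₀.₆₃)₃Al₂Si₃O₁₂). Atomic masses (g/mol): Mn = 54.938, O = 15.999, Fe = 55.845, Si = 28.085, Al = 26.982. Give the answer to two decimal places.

10.86 weight percent

M((Mn₀.₃₇Fe₀.₆₃)₃Al₂Si₃O₁₂) = 496.735 g/mol.
Al contributes 2 × 26.982 = 53.964 g per mole.
53.964/496.735 = 0.1086 → 10.86%.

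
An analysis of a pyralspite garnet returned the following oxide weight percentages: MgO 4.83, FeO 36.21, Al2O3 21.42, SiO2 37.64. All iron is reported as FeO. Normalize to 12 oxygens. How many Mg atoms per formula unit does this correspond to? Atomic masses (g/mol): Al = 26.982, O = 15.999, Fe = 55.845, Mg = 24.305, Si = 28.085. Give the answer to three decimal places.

MgO (M=40.304): mol = 0.11984; Mg = 0.11984, O = 0.11984.
FeO (M=71.844): mol = 0.50401; Fe = 0.50401, O = 0.50401.
Al2O3 (M=101.961): mol = 0.21008; Al = 0.42016, O = 0.63024.
SiO2 (M=60.083): mol = 0.62647; Si = 0.62647, O = 1.25294.
ΣO = 2.50703; factor = 12/ΣO = 4.78654.
Mg apfu = 0.11984 × 4.78654 = 0.574.

0.574 Mg apfu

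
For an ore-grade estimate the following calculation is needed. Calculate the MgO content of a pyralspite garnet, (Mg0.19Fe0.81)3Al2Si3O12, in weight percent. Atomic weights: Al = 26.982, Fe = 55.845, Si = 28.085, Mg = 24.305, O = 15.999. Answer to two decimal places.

4.79 wt%

Formula mass = 479.764 g/mol.
0.57 Mg → 0.5700 mol MgO per formula unit; M(MgO) = 40.304, so MgO mass = 22.973 g.
22.973/479.764 × 100 = 4.79 wt%.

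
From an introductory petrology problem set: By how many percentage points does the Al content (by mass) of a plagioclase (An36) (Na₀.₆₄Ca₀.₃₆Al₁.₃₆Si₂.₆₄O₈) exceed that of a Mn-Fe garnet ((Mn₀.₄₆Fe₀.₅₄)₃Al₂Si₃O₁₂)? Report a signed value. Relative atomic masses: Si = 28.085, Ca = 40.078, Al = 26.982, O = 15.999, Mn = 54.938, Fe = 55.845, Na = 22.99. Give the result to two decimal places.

First mineral: 36.696 g Al in 267.974 g formula = 13.69 wt% Al.
Second mineral: 53.964 g Al in 496.490 g formula = 10.87 wt% Al.
13.69% − 10.87% gives a difference of 2.82 percentage points.

2.82 percentage points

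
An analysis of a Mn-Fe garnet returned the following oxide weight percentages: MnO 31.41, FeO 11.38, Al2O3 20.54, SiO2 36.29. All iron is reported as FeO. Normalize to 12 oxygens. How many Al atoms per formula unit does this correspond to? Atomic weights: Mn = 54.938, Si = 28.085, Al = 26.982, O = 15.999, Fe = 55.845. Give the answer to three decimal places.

MnO: 31.41/70.937 = 0.44279 mol → 0.44279 mol Mn, 0.44279 mol O.
FeO: 11.38/71.844 = 0.15840 mol → 0.15840 mol Fe, 0.15840 mol O.
Al2O3: 20.54/101.961 = 0.20145 mol → 0.40290 mol Al, 0.60435 mol O.
SiO2: 36.29/60.083 = 0.60400 mol → 0.60400 mol Si, 1.20800 mol O.
Total oxygen = 2.41354 mol. Normalization factor = 12/2.41354 = 4.97195.
Al per 12 O = 0.40290 × 4.97195 = 2.003.

2.003 Al apfu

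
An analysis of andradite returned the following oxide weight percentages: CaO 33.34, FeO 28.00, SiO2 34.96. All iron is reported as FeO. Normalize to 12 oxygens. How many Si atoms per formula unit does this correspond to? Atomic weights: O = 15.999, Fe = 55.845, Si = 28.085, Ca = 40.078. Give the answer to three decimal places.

3.251 Si apfu

CaO: 33.34/56.077 = 0.59454 mol → 0.59454 mol Ca, 0.59454 mol O.
FeO: 28.00/71.844 = 0.38973 mol → 0.38973 mol Fe, 0.38973 mol O.
SiO2: 34.96/60.083 = 0.58186 mol → 0.58186 mol Si, 1.16372 mol O.
Total oxygen = 2.14799 mol. Normalization factor = 12/2.14799 = 5.58662.
Si per 12 O = 0.58186 × 5.58662 = 3.251.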